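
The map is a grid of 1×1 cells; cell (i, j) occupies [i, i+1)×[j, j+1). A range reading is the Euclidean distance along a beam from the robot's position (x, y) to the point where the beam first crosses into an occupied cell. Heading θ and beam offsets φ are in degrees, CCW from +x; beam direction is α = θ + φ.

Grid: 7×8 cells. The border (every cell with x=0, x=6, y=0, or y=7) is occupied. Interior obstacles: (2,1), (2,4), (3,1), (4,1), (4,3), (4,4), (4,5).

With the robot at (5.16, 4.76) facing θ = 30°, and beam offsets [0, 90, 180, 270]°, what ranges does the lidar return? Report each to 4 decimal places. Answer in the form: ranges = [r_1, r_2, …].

ranges = [0.9699, 0.3200, 0.1848, 1.6800]

beam 1: φ=0°, α=30°
  d=(0.8660,0.5000)  start (5,4)  tX=0.9699 tY=0.4800  stride 1/|dx|=1.1547 1/|dy|=2.0000
    cross y-line → (5,5), t=0.4800
    cross x-line → (6,5), t=0.9699 (wall)
  → r_1 = 0.9699
beam 2: φ=90°, α=120°
  d=(-0.5000,0.8660)  start (5,4)  tX=0.3200 tY=0.2771  stride 1/|dx|=2.0000 1/|dy|=1.1547
    cross y-line → (5,5), t=0.2771
    cross x-line → (4,5), t=0.3200 (wall)
  → r_2 = 0.3200
beam 3: φ=180°, α=210°
  d=(-0.8660,-0.5000)  start (5,4)  tX=0.1848 tY=1.5200  stride 1/|dx|=1.1547 1/|dy|=2.0000
    cross x-line → (4,4), t=0.1848 (wall)
  → r_3 = 0.1848
beam 4: φ=270°, α=300°
  d=(0.5000,-0.8660)  start (5,4)  tX=1.6800 tY=0.8776  stride 1/|dx|=2.0000 1/|dy|=1.1547
    cross y-line → (5,3), t=0.8776
    cross x-line → (6,3), t=1.6800 (wall)
  → r_4 = 1.6800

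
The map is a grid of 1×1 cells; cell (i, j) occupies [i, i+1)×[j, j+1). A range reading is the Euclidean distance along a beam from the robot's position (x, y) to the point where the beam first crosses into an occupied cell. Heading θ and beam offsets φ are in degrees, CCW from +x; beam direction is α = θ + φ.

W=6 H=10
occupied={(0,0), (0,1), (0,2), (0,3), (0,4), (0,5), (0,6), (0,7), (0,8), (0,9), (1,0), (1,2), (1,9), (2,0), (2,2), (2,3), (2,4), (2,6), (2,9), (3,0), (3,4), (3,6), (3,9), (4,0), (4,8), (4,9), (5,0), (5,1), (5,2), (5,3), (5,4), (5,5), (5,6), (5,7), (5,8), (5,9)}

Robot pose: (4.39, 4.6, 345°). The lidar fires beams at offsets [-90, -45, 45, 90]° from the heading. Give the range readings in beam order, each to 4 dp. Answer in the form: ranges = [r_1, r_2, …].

ranges = [3.7270, 1.2200, 0.7044, 2.3569]

beam 1: φ=-90°, α=255°
  d=(-0.2588,-0.9659)  start (4,4)  tX=1.5068 tY=0.6212  stride 1/|dx|=3.8637 1/|dy|=1.0353
    cross y-line → (4,3), t=0.6212
    cross x-line → (3,3), t=1.5068
    cross y-line → (3,2), t=1.6564
    cross y-line → (3,1), t=2.6917
    cross y-line → (3,0), t=3.7270 (wall)
  → r_1 = 3.7270
beam 2: φ=-45°, α=300°
  d=(0.5000,-0.8660)  start (4,4)  tX=1.2200 tY=0.6928  stride 1/|dx|=2.0000 1/|dy|=1.1547
    cross y-line → (4,3), t=0.6928
    cross x-line → (5,3), t=1.2200 (wall)
  → r_2 = 1.2200
beam 3: φ=45°, α=30°
  d=(0.8660,0.5000)  start (4,4)  tX=0.7044 tY=0.8000  stride 1/|dx|=1.1547 1/|dy|=2.0000
    cross x-line → (5,4), t=0.7044 (wall)
  → r_3 = 0.7044
beam 4: φ=90°, α=75°
  d=(0.2588,0.9659)  start (4,4)  tX=2.3569 tY=0.4141  stride 1/|dx|=3.8637 1/|dy|=1.0353
    cross y-line → (4,5), t=0.4141
    cross y-line → (4,6), t=1.4494
    cross x-line → (5,6), t=2.3569 (wall)
  → r_4 = 2.3569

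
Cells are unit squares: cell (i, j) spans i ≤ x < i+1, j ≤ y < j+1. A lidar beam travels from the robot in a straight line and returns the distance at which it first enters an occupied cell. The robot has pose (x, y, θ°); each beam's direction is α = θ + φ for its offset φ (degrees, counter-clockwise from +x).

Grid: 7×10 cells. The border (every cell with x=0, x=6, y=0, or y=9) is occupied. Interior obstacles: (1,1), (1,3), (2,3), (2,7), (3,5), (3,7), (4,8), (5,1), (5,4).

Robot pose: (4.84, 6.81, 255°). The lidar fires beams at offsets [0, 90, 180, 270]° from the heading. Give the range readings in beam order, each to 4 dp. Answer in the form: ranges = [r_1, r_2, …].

beam 1: φ=0°, α=255°
  d=(-0.2588,-0.9659)  start (4,6)  tX=3.2455 tY=0.8386  stride 1/|dx|=3.8637 1/|dy|=1.0353
    cross y-line → (4,5), t=0.8386
    cross y-line → (4,4), t=1.8738
    cross y-line → (4,3), t=2.9091
    cross x-line → (3,3), t=3.2455
    cross y-line → (3,2), t=3.9444
    cross y-line → (3,1), t=4.9797
    cross y-line → (3,0), t=6.0150 (wall)
  → r_1 = 6.0150
beam 2: φ=90°, α=345°
  d=(0.9659,-0.2588)  start (4,6)  tX=0.1656 tY=3.1296  stride 1/|dx|=1.0353 1/|dy|=3.8637
    cross x-line → (5,6), t=0.1656
    cross x-line → (6,6), t=1.2009 (wall)
  → r_2 = 1.2009
beam 3: φ=180°, α=75°
  d=(0.2588,0.9659)  start (4,6)  tX=0.6182 tY=0.1967  stride 1/|dx|=3.8637 1/|dy|=1.0353
    cross y-line → (4,7), t=0.1967
    cross x-line → (5,7), t=0.6182
    cross y-line → (5,8), t=1.2320
    cross y-line → (5,9), t=2.2673 (wall)
  → r_3 = 2.2673
beam 4: φ=270°, α=165°
  d=(-0.9659,0.2588)  start (4,6)  tX=0.8696 tY=0.7341  stride 1/|dx|=1.0353 1/|dy|=3.8637
    cross y-line → (4,7), t=0.7341
    cross x-line → (3,7), t=0.8696 (wall)
  → r_4 = 0.8696

ranges = [6.0150, 1.2009, 2.2673, 0.8696]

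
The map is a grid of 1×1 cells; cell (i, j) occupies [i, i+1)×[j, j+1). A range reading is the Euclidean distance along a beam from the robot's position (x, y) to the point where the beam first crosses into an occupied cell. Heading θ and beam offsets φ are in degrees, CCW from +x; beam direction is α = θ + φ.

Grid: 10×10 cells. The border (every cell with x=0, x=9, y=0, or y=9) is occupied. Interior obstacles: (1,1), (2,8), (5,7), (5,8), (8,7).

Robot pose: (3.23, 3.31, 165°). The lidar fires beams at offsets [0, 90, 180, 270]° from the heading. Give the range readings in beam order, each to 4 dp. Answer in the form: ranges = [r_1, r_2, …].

ranges = [2.3087, 2.3915, 5.9735, 5.8907]

beam 1: φ=0°, α=165°
  cosα=-0.9659 sinα=0.2588 | (3,3) | tMaxX 0.2381 tMaxY 2.6660 | tΔX 1.0353 tΔY 3.8637
    t=0.2381 [x] (2,3)
    t=1.2734 [x] (1,3)
    t=2.3087 [x] (0,3) — stop
  → r_1 = 2.3087
beam 2: φ=90°, α=255°
  cosα=-0.2588 sinα=-0.9659 | (3,3) | tMaxX 0.8887 tMaxY 0.3209 | tΔX 3.8637 tΔY 1.0353
    t=0.3209 [y] (3,2)
    t=0.8887 [x] (2,2)
    t=1.3562 [y] (2,1)
    t=2.3915 [y] (2,0) — stop
  → r_2 = 2.3915
beam 3: φ=180°, α=345°
  cosα=0.9659 sinα=-0.2588 | (3,3) | tMaxX 0.7972 tMaxY 1.1977 | tΔX 1.0353 tΔY 3.8637
    t=0.7972 [x] (4,3)
    t=1.1977 [y] (4,2)
    t=1.8324 [x] (5,2)
    t=2.8677 [x] (6,2)
    t=3.9030 [x] (7,2)
    t=4.9383 [x] (8,2)
    t=5.0615 [y] (8,1)
    t=5.9735 [x] (9,1) — stop
  → r_3 = 5.9735
beam 4: φ=270°, α=75°
  cosα=0.2588 sinα=0.9659 | (3,3) | tMaxX 2.9751 tMaxY 0.7143 | tΔX 3.8637 tΔY 1.0353
    t=0.7143 [y] (3,4)
    t=1.7496 [y] (3,5)
    t=2.7849 [y] (3,6)
    t=2.9751 [x] (4,6)
    t=3.8202 [y] (4,7)
    t=4.8554 [y] (4,8)
    t=5.8907 [y] (4,9) — stop
  → r_4 = 5.8907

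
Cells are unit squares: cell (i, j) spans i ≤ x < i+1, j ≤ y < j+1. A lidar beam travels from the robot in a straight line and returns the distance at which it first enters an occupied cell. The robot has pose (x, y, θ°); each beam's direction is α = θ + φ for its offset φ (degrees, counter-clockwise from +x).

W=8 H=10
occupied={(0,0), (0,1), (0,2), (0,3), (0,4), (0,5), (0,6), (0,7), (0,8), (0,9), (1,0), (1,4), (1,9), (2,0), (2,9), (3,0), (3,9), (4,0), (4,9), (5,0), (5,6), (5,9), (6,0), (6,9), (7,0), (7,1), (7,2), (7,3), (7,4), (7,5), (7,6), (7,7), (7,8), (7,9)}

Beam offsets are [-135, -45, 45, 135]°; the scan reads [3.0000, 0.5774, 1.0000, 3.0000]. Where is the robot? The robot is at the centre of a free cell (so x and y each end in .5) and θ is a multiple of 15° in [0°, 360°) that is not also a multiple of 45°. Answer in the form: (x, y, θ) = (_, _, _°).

Candidates: 46 free-cell centres × 16 headings = 736 poses. Raycast each; keep the one whose scan matches to 4 dp.
  (5.5, 2.5, 120°): beam 1 = 1.5529 ≠ 3.0000 ✗
  (5.5, 4.5, 195°): beam 2 = 5.1962 ≠ 0.5774 ✗
  (5.5, 1.5, 330°): beam 1 = 1.9319 ≠ 3.0000 ✗
  (1.5, 2.5, 30°): beam 1 = 1.5529 ≠ 3.0000 ✗
  …
  (2.5, 8.5, 105°): r_1=3.0000, r_2=0.5774, r_3=1.0000, r_4=3.0000 — all match ✓
Only this pose fits every beam.

(x, y, θ) = (2.5, 8.5, 105°)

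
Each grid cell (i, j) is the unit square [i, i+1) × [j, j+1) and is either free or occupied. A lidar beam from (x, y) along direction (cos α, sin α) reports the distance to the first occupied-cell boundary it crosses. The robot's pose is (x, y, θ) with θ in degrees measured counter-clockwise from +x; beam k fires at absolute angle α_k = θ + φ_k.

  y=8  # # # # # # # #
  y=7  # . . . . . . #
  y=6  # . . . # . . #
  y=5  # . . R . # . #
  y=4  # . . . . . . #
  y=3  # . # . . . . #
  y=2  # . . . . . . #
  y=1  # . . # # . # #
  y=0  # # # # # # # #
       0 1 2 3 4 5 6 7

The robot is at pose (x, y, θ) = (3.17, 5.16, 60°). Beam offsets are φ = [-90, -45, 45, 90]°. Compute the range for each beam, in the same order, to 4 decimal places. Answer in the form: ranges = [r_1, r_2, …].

beam 1: φ=-90°, α=330°
  d=(0.8660,-0.5000)  start (3,5)  tX=0.9584 tY=0.3200  stride 1/|dx|=1.1547 1/|dy|=2.0000
    cross y-line → (3,4), t=0.3200
    cross x-line → (4,4), t=0.9584
    cross x-line → (5,4), t=2.1131
    cross y-line → (5,3), t=2.3200
    cross x-line → (6,3), t=3.2678
    cross y-line → (6,2), t=4.3200
    cross x-line → (7,2), t=4.4225 (wall)
  → r_1 = 4.4225
beam 2: φ=-45°, α=15°
  d=(0.9659,0.2588)  start (3,5)  tX=0.8593 tY=3.2455  stride 1/|dx|=1.0353 1/|dy|=3.8637
    cross x-line → (4,5), t=0.8593
    cross x-line → (5,5), t=1.8946 (wall)
  → r_2 = 1.8946
beam 3: φ=45°, α=105°
  d=(-0.2588,0.9659)  start (3,5)  tX=0.6568 tY=0.8696  stride 1/|dx|=3.8637 1/|dy|=1.0353
    cross x-line → (2,5), t=0.6568
    cross y-line → (2,6), t=0.8696
    cross y-line → (2,7), t=1.9049
    cross y-line → (2,8), t=2.9402 (wall)
  → r_3 = 2.9402
beam 4: φ=90°, α=150°
  d=(-0.8660,0.5000)  start (3,5)  tX=0.1963 tY=1.6800  stride 1/|dx|=1.1547 1/|dy|=2.0000
    cross x-line → (2,5), t=0.1963
    cross x-line → (1,5), t=1.3510
    cross y-line → (1,6), t=1.6800
    cross x-line → (0,6), t=2.5057 (wall)
  → r_4 = 2.5057

ranges = [4.4225, 1.8946, 2.9402, 2.5057]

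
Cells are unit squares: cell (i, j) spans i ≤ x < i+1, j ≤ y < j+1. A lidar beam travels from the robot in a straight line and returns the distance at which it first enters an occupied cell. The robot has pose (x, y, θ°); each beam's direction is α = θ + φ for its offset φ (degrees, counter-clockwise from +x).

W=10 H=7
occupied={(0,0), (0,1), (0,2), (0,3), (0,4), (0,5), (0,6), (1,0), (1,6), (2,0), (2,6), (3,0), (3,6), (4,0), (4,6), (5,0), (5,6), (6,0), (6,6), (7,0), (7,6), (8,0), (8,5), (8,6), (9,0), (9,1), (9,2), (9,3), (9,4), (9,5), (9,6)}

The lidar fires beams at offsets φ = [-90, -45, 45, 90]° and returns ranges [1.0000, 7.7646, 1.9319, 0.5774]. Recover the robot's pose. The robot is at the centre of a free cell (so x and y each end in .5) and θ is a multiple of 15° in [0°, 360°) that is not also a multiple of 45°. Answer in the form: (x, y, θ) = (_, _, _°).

The pose lattice has 39·16 = 624 candidates. Test each by forward raycasting.
  (4.5, 5.5, 330°): beam 1 = 5.1962 ≠ 1.0000 ✗
  (4.5, 1.5, 210°): beam 1 = 5.1962 ≠ 1.0000 ✗
  (8.5, 2.5, 285°): beam 1 = 5.7956 ≠ 1.0000 ✗
  (7.5, 1.5, 15°): beam 1 = 0.5176 ≠ 1.0000 ✗
  …
  (1.5, 1.5, 60°): r_1=1.0000, r_2=7.7646, r_3=1.9319, r_4=0.5774 — all match ✓
No second candidate reproduces the full scan.

(x, y, θ) = (1.5, 1.5, 60°)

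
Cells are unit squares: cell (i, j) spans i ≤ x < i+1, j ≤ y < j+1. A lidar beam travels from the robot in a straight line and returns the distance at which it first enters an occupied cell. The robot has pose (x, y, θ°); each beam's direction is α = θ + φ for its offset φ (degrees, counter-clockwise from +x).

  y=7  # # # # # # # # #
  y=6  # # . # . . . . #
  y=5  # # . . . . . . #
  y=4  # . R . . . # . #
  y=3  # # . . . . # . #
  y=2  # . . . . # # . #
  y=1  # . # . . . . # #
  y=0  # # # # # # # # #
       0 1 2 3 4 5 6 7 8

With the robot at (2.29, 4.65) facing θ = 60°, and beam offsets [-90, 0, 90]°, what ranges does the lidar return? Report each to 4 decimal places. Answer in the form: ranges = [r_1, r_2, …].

beam 1: φ=-90°, α=330°
  direction (0.8660, -0.5000); cell (2,4); t to first gridline: x 0.8198, y 1.3000 (then +1.1547 / +2.0000)
    (3,4) via x @ 0.8198
    (3,3) via y @ 1.3000
    (4,3) via x @ 1.9745
    (5,3) via x @ 3.1292
    (5,2) via y @ 3.3000  # hit
  → r_1 = 3.3000
beam 2: φ=0°, α=60°
  direction (0.5000, 0.8660); cell (2,4); t to first gridline: x 1.4200, y 0.4041 (then +2.0000 / +1.1547)
    (2,5) via y @ 0.4041
    (3,5) via x @ 1.4200
    (3,6) via y @ 1.5588  # hit
  → r_2 = 1.5588
beam 3: φ=90°, α=150°
  direction (-0.8660, 0.5000); cell (2,4); t to first gridline: x 0.3349, y 0.7000 (then +1.1547 / +2.0000)
    (1,4) via x @ 0.3349
    (1,5) via y @ 0.7000  # hit
  → r_3 = 0.7000

ranges = [3.3000, 1.5588, 0.7000]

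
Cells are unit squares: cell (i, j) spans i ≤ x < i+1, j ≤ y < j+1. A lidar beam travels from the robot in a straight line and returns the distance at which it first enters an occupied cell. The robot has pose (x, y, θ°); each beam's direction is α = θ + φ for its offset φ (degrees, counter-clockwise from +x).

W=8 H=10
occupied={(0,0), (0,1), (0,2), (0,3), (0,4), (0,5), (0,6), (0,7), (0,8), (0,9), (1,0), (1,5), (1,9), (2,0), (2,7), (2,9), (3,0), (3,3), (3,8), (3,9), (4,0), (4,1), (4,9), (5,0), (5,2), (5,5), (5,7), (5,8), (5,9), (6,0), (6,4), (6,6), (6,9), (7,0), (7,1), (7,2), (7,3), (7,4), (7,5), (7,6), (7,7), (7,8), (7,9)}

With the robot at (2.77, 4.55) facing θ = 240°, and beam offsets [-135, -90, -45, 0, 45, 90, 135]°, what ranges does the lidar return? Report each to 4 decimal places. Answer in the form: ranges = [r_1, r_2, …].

beam 1: φ=-135°, α=105°
  direction (-0.2588, 0.9659); cell (2,4); t to first gridline: x 2.9751, y 0.4659 (then +3.8637 / +1.0353)
    (2,5) via y @ 0.4659
    (2,6) via y @ 1.5012
    (2,7) via y @ 2.5364  # hit
  → r_1 = 2.5364
beam 2: φ=-90°, α=150°
  direction (-0.8660, 0.5000); cell (2,4); t to first gridline: x 0.8891, y 0.9000 (then +1.1547 / +2.0000)
    (1,4) via x @ 0.8891
    (1,5) via y @ 0.9000  # hit
  → r_2 = 0.9000
beam 3: φ=-45°, α=195°
  direction (-0.9659, -0.2588); cell (2,4); t to first gridline: x 0.7972, y 2.1250 (then +1.0353 / +3.8637)
    (1,4) via x @ 0.7972
    (0,4) via x @ 1.8324  # hit
  → r_3 = 1.8324
beam 4: φ=0°, α=240°
  direction (-0.5000, -0.8660); cell (2,4); t to first gridline: x 1.5400, y 0.6351 (then +2.0000 / +1.1547)
    (2,3) via y @ 0.6351
    (1,3) via x @ 1.5400
    (1,2) via y @ 1.7898
    (1,1) via y @ 2.9445
    (0,1) via x @ 3.5400  # hit
  → r_4 = 3.5400
beam 5: φ=45°, α=285°
  direction (0.2588, -0.9659); cell (2,4); t to first gridline: x 0.8887, y 0.5694 (then +3.8637 / +1.0353)
    (2,3) via y @ 0.5694
    (3,3) via x @ 0.8887  # hit
  → r_5 = 0.8887
beam 6: φ=90°, α=330°
  direction (0.8660, -0.5000); cell (2,4); t to first gridline: x 0.2656, y 1.1000 (then +1.1547 / +2.0000)
    (3,4) via x @ 0.2656
    (3,3) via y @ 1.1000  # hit
  → r_6 = 1.1000
beam 7: φ=135°, α=15°
  direction (0.9659, 0.2588); cell (2,4); t to first gridline: x 0.2381, y 1.7387 (then +1.0353 / +3.8637)
    (3,4) via x @ 0.2381
    (4,4) via x @ 1.2734
    (4,5) via y @ 1.7387
    (5,5) via x @ 2.3087  # hit
  → r_7 = 2.3087

ranges = [2.5364, 0.9000, 1.8324, 3.5400, 0.8887, 1.1000, 2.3087]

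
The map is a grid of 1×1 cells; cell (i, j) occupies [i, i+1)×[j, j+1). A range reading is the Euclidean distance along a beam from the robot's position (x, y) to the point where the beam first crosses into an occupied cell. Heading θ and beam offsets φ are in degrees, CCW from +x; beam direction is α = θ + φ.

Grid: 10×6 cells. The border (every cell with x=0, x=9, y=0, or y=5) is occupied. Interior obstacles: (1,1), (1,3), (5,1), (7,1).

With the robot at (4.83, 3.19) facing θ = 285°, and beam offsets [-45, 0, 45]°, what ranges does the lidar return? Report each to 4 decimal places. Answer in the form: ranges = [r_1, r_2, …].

ranges = [2.5288, 1.2320, 2.5057]

beam 1: φ=-45°, α=240°
  d=(-0.5000,-0.8660)  start (4,3)  tX=1.6600 tY=0.2194  stride 1/|dx|=2.0000 1/|dy|=1.1547
    cross y-line → (4,2), t=0.2194
    cross y-line → (4,1), t=1.3741
    cross x-line → (3,1), t=1.6600
    cross y-line → (3,0), t=2.5288 (wall)
  → r_1 = 2.5288
beam 2: φ=0°, α=285°
  d=(0.2588,-0.9659)  start (4,3)  tX=0.6568 tY=0.1967  stride 1/|dx|=3.8637 1/|dy|=1.0353
    cross y-line → (4,2), t=0.1967
    cross x-line → (5,2), t=0.6568
    cross y-line → (5,1), t=1.2320 (wall)
  → r_2 = 1.2320
beam 3: φ=45°, α=330°
  d=(0.8660,-0.5000)  start (4,3)  tX=0.1963 tY=0.3800  stride 1/|dx|=1.1547 1/|dy|=2.0000
    cross x-line → (5,3), t=0.1963
    cross y-line → (5,2), t=0.3800
    cross x-line → (6,2), t=1.3510
    cross y-line → (6,1), t=2.3800
    cross x-line → (7,1), t=2.5057 (wall)
  → r_3 = 2.5057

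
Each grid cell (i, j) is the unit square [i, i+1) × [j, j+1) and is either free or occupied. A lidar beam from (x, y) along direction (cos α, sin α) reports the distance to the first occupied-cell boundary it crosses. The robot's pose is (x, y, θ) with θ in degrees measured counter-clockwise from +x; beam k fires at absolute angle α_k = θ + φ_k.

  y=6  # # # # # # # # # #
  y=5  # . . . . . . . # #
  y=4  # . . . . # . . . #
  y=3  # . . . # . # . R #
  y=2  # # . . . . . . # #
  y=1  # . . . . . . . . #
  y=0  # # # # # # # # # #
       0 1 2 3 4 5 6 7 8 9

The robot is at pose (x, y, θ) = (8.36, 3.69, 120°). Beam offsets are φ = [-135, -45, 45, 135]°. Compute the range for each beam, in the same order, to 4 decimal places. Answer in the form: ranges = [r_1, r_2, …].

ranges = [0.6626, 1.3562, 2.4433, 0.7143]

beam 1: φ=-135°, α=345°
  cosα=0.9659 sinα=-0.2588 | (8,3) | tMaxX 0.6626 tMaxY 2.6660 | tΔX 1.0353 tΔY 3.8637
    t=0.6626 [x] (9,3) — stop
  → r_1 = 0.6626
beam 2: φ=-45°, α=75°
  cosα=0.2588 sinα=0.9659 | (8,3) | tMaxX 2.4728 tMaxY 0.3209 | tΔX 3.8637 tΔY 1.0353
    t=0.3209 [y] (8,4)
    t=1.3562 [y] (8,5) — stop
  → r_2 = 1.3562
beam 3: φ=45°, α=165°
  cosα=-0.9659 sinα=0.2588 | (8,3) | tMaxX 0.3727 tMaxY 1.1977 | tΔX 1.0353 tΔY 3.8637
    t=0.3727 [x] (7,3)
    t=1.1977 [y] (7,4)
    t=1.4080 [x] (6,4)
    t=2.4433 [x] (5,4) — stop
  → r_3 = 2.4433
beam 4: φ=135°, α=255°
  cosα=-0.2588 sinα=-0.9659 | (8,3) | tMaxX 1.3909 tMaxY 0.7143 | tΔX 3.8637 tΔY 1.0353
    t=0.7143 [y] (8,2) — stop
  → r_4 = 0.7143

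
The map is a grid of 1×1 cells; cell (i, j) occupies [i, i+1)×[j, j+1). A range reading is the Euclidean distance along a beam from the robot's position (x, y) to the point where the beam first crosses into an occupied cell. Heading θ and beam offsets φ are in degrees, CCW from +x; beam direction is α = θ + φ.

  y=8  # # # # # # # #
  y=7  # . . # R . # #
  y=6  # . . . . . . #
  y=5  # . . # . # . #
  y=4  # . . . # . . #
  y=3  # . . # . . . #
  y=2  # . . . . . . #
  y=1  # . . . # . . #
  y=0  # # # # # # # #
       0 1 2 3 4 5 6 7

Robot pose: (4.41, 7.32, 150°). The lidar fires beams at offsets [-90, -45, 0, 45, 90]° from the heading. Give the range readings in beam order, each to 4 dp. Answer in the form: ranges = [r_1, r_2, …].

beam 1: φ=-90°, α=60°
  dir = (cos 60°, sin 60°) = (0.5000, 0.8660); from cell (4,7)
  next x-line at t=1.1800, next y-line at t=0.7852; Δt_x=2.0000, Δt_y=1.1547
    y: enter (4,8) at t=0.7852 ← occupied
  → r_1 = 0.7852
beam 2: φ=-45°, α=105°
  dir = (cos 105°, sin 105°) = (-0.2588, 0.9659); from cell (4,7)
  next x-line at t=1.5841, next y-line at t=0.7040; Δt_x=3.8637, Δt_y=1.0353
    y: enter (4,8) at t=0.7040 ← occupied
  → r_2 = 0.7040
beam 3: φ=0°, α=150°
  dir = (cos 150°, sin 150°) = (-0.8660, 0.5000); from cell (4,7)
  next x-line at t=0.4734, next y-line at t=1.3600; Δt_x=1.1547, Δt_y=2.0000
    x: enter (3,7) at t=0.4734 ← occupied
  → r_3 = 0.4734
beam 4: φ=45°, α=195°
  dir = (cos 195°, sin 195°) = (-0.9659, -0.2588); from cell (4,7)
  next x-line at t=0.4245, next y-line at t=1.2364; Δt_x=1.0353, Δt_y=3.8637
    x: enter (3,7) at t=0.4245 ← occupied
  → r_4 = 0.4245
beam 5: φ=90°, α=240°
  dir = (cos 240°, sin 240°) = (-0.5000, -0.8660); from cell (4,7)
  next x-line at t=0.8200, next y-line at t=0.3695; Δt_x=2.0000, Δt_y=1.1547
    y: enter (4,6) at t=0.3695
    x: enter (3,6) at t=0.8200
    y: enter (3,5) at t=1.5242 ← occupied
  → r_5 = 1.5242

ranges = [0.7852, 0.7040, 0.4734, 0.4245, 1.5242]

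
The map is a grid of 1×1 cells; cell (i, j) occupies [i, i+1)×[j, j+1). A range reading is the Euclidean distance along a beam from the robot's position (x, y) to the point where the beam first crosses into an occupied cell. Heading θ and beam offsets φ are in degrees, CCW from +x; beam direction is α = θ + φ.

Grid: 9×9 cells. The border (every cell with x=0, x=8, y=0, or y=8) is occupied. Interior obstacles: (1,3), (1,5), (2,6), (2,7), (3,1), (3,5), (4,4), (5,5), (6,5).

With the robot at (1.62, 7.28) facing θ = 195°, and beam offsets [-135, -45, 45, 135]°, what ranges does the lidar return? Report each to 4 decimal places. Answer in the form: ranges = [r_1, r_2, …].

ranges = [0.7600, 0.7159, 1.2400, 0.4388]

beam 1: φ=-135°, α=60°
  dir = (cos 60°, sin 60°) = (0.5000, 0.8660); from cell (1,7)
  next x-line at t=0.7600, next y-line at t=0.8314; Δt_x=2.0000, Δt_y=1.1547
    x: enter (2,7) at t=0.7600 ← occupied
  → r_1 = 0.7600
beam 2: φ=-45°, α=150°
  dir = (cos 150°, sin 150°) = (-0.8660, 0.5000); from cell (1,7)
  next x-line at t=0.7159, next y-line at t=1.4400; Δt_x=1.1547, Δt_y=2.0000
    x: enter (0,7) at t=0.7159 ← occupied
  → r_2 = 0.7159
beam 3: φ=45°, α=240°
  dir = (cos 240°, sin 240°) = (-0.5000, -0.8660); from cell (1,7)
  next x-line at t=1.2400, next y-line at t=0.3233; Δt_x=2.0000, Δt_y=1.1547
    y: enter (1,6) at t=0.3233
    x: enter (0,6) at t=1.2400 ← occupied
  → r_3 = 1.2400
beam 4: φ=135°, α=330°
  dir = (cos 330°, sin 330°) = (0.8660, -0.5000); from cell (1,7)
  next x-line at t=0.4388, next y-line at t=0.5600; Δt_x=1.1547, Δt_y=2.0000
    x: enter (2,7) at t=0.4388 ← occupied
  → r_4 = 0.4388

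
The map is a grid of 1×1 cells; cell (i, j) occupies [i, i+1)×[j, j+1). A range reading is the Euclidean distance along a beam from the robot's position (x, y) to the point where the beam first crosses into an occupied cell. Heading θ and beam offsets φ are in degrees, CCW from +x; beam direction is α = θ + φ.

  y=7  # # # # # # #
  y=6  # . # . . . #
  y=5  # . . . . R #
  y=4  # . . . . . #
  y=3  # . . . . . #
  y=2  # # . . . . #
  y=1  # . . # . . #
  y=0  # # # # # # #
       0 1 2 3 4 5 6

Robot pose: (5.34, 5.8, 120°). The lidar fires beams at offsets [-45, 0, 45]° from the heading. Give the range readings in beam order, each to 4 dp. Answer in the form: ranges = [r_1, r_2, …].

ranges = [1.2423, 1.3856, 2.4225]

beam 1: φ=-45°, α=75°
  cosα=0.2588 sinα=0.9659 | (5,5) | tMaxX 2.5500 tMaxY 0.2071 | tΔX 3.8637 tΔY 1.0353
    t=0.2071 [y] (5,6)
    t=1.2423 [y] (5,7) — stop
  → r_1 = 1.2423
beam 2: φ=0°, α=120°
  cosα=-0.5000 sinα=0.8660 | (5,5) | tMaxX 0.6800 tMaxY 0.2309 | tΔX 2.0000 tΔY 1.1547
    t=0.2309 [y] (5,6)
    t=0.6800 [x] (4,6)
    t=1.3856 [y] (4,7) — stop
  → r_2 = 1.3856
beam 3: φ=45°, α=165°
  cosα=-0.9659 sinα=0.2588 | (5,5) | tMaxX 0.3520 tMaxY 0.7727 | tΔX 1.0353 tΔY 3.8637
    t=0.3520 [x] (4,5)
    t=0.7727 [y] (4,6)
    t=1.3873 [x] (3,6)
    t=2.4225 [x] (2,6) — stop
  → r_3 = 2.4225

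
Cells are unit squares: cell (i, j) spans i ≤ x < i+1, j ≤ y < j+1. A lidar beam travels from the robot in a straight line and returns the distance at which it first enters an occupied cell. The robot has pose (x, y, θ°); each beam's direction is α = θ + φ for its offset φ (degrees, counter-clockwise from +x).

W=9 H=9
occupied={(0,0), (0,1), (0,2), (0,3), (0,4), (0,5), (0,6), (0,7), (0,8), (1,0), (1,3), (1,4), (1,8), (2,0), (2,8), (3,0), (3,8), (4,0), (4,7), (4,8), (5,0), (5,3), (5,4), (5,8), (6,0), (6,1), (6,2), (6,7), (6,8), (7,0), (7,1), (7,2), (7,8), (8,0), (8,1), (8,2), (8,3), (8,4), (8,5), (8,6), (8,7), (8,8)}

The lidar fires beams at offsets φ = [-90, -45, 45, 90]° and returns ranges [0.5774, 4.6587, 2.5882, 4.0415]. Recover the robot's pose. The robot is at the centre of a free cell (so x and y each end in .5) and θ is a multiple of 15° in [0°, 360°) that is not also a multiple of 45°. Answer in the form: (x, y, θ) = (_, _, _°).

(x, y, θ) = (4.5, 3.5, 120°)

The pose lattice has 39·16 = 624 candidates. Test each by forward raycasting.
  (6.5, 5.5, 60°): beam 1 = 1.7321 ≠ 0.5774 ✗
  (6.5, 5.5, 240°): beam 1 = 5.0000 ≠ 0.5774 ✗
  (7.5, 7.5, 195°): beam 1 = 0.5176 ≠ 0.5774 ✗
  …
  (4.5, 3.5, 120°): r_1=0.5774, r_2=4.6587, r_3=2.5882, r_4=4.0415 — all match ✓
Only this pose fits every beam.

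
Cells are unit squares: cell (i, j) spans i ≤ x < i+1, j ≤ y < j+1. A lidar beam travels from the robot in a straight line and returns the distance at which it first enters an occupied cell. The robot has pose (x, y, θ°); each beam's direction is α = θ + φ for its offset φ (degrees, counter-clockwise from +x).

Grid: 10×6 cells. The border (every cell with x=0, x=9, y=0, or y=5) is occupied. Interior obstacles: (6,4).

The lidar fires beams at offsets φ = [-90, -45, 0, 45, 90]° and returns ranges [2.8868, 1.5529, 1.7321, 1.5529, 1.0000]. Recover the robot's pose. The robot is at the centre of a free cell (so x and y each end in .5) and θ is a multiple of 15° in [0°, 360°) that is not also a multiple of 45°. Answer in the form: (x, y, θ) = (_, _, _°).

(x, y, θ) = (7.5, 3.5, 30°)

Enumerate (i+0.5, j+0.5, θ) over the 31 free cells and 16 admissible headings. For each, cast all 5 beams and compare to the given ranges.
  (8.5, 3.5, 255°): beam 1 = 1.9319 ≠ 2.8868 ✗
  (5.5, 2.5, 210°): beam 2 = 4.6587 ≠ 1.5529 ✗
  (7.5, 2.5, 30°): beam 1 = 1.7321 ≠ 2.8868 ✗
  (1.5, 4.5, 105°): beam 1 = 1.9319 ≠ 2.8868 ✗
  (1.5, 1.5, 345°): beam 1 = 0.5176 ≠ 2.8868 ✗
  …
  (7.5, 3.5, 30°): r_1=2.8868, r_2=1.5529, r_3=1.7321, r_4=1.5529, r_5=1.0000 — all match ✓
No second candidate reproduces the full scan.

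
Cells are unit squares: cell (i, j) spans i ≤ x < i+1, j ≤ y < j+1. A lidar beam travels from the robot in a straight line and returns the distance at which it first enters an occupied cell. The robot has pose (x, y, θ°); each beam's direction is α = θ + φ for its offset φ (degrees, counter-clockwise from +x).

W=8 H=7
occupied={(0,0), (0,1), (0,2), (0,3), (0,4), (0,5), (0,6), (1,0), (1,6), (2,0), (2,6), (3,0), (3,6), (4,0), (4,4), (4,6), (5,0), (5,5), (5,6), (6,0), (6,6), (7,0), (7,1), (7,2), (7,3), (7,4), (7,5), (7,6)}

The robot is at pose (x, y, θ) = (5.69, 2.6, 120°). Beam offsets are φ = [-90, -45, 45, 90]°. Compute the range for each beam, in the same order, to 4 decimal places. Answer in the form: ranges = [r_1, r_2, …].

ranges = [1.5127, 3.5199, 4.8554, 3.2000]

beam 1: φ=-90°, α=30°
  cosα=0.8660 sinα=0.5000 | (5,2) | tMaxX 0.3580 tMaxY 0.8000 | tΔX 1.1547 tΔY 2.0000
    t=0.3580 [x] (6,2)
    t=0.8000 [y] (6,3)
    t=1.5127 [x] (7,3) — stop
  → r_1 = 1.5127
beam 2: φ=-45°, α=75°
  cosα=0.2588 sinα=0.9659 | (5,2) | tMaxX 1.1977 tMaxY 0.4141 | tΔX 3.8637 tΔY 1.0353
    t=0.4141 [y] (5,3)
    t=1.1977 [x] (6,3)
    t=1.4494 [y] (6,4)
    t=2.4847 [y] (6,5)
    t=3.5199 [y] (6,6) — stop
  → r_2 = 3.5199
beam 3: φ=45°, α=165°
  cosα=-0.9659 sinα=0.2588 | (5,2) | tMaxX 0.7143 tMaxY 1.5455 | tΔX 1.0353 tΔY 3.8637
    t=0.7143 [x] (4,2)
    t=1.5455 [y] (4,3)
    t=1.7496 [x] (3,3)
    t=2.7849 [x] (2,3)
    t=3.8202 [x] (1,3)
    t=4.8554 [x] (0,3) — stop
  → r_3 = 4.8554
beam 4: φ=90°, α=210°
  cosα=-0.8660 sinα=-0.5000 | (5,2) | tMaxX 0.7967 tMaxY 1.2000 | tΔX 1.1547 tΔY 2.0000
    t=0.7967 [x] (4,2)
    t=1.2000 [y] (4,1)
    t=1.9514 [x] (3,1)
    t=3.1061 [x] (2,1)
    t=3.2000 [y] (2,0) — stop
  → r_4 = 3.2000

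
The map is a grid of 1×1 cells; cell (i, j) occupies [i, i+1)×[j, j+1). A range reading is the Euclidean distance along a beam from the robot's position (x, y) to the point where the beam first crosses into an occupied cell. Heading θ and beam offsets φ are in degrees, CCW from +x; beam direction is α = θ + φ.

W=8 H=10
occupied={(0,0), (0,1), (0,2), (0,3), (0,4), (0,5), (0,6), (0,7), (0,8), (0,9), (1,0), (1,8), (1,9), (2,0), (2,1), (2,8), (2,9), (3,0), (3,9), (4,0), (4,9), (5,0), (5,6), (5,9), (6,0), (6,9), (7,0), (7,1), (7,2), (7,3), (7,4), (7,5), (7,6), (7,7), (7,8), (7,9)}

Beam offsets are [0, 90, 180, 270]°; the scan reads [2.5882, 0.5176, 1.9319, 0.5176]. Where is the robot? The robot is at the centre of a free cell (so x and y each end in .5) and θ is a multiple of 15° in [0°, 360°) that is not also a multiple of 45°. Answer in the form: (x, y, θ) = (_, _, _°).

(x, y, θ) = (6.5, 6.5, 105°)

Candidates: 44 free-cell centres × 16 headings = 704 poses. Raycast each; keep the one whose scan matches to 4 dp.
  (5.5, 4.5, 75°): beam 1 = 1.5529 ≠ 2.5882 ✗
  (4.5, 2.5, 75°): beam 1 = 3.6235 ≠ 2.5882 ✗
  (2.5, 3.5, 240°): beam 1 = 2.8868 ≠ 2.5882 ✗
  (3.5, 8.5, 240°): beam 1 = 5.0000 ≠ 2.5882 ✗
  …
  (6.5, 6.5, 105°): r_1=2.5882, r_2=0.5176, r_3=1.9319, r_4=0.5176 — all match ✓
Unique over the lattice → pose = (6.5, 6.5, 105°).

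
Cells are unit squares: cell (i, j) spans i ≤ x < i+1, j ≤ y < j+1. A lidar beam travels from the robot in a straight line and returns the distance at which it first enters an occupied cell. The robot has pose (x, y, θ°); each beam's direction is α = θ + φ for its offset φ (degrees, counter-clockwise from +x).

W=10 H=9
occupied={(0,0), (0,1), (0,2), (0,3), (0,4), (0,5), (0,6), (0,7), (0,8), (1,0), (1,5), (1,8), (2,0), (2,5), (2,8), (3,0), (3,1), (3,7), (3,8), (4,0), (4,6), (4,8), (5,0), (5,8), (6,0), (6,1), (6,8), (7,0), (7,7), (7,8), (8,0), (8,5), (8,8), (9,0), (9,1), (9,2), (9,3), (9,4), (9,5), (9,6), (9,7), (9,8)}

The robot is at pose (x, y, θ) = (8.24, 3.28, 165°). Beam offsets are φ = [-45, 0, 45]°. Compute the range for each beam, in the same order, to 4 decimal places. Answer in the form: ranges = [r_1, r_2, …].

ranges = [5.4502, 6.6456, 2.5600]

beam 1: φ=-45°, α=120°
  dir = (cos 120°, sin 120°) = (-0.5000, 0.8660); from cell (8,3)
  next x-line at t=0.4800, next y-line at t=0.8314; Δt_x=2.0000, Δt_y=1.1547
    x: enter (7,3) at t=0.4800
    y: enter (7,4) at t=0.8314
    y: enter (7,5) at t=1.9861
    x: enter (6,5) at t=2.4800
    y: enter (6,6) at t=3.1408
    y: enter (6,7) at t=4.2955
    x: enter (5,7) at t=4.4800
    y: enter (5,8) at t=5.4502 ← occupied
  → r_1 = 5.4502
beam 2: φ=0°, α=165°
  dir = (cos 165°, sin 165°) = (-0.9659, 0.2588); from cell (8,3)
  next x-line at t=0.2485, next y-line at t=2.7819; Δt_x=1.0353, Δt_y=3.8637
    x: enter (7,3) at t=0.2485
    x: enter (6,3) at t=1.2837
    x: enter (5,3) at t=2.3190
    y: enter (5,4) at t=2.7819
    x: enter (4,4) at t=3.3543
    x: enter (3,4) at t=4.3896
    x: enter (2,4) at t=5.4248
    x: enter (1,4) at t=6.4601
    y: enter (1,5) at t=6.6456 ← occupied
  → r_2 = 6.6456
beam 3: φ=45°, α=210°
  dir = (cos 210°, sin 210°) = (-0.8660, -0.5000); from cell (8,3)
  next x-line at t=0.2771, next y-line at t=0.5600; Δt_x=1.1547, Δt_y=2.0000
    x: enter (7,3) at t=0.2771
    y: enter (7,2) at t=0.5600
    x: enter (6,2) at t=1.4318
    y: enter (6,1) at t=2.5600 ← occupied
  → r_3 = 2.5600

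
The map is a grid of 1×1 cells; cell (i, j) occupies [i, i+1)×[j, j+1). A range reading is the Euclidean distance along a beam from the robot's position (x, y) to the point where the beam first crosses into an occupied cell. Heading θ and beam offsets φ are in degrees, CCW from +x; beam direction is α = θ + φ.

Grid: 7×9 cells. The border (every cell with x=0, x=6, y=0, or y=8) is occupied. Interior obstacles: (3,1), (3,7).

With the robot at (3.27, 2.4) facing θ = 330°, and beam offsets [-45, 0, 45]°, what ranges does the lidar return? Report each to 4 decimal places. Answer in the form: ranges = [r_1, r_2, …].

ranges = [0.4141, 0.8000, 2.8263]

beam 1: φ=-45°, α=285°
  cosα=0.2588 sinα=-0.9659 | (3,2) | tMaxX 2.8205 tMaxY 0.4141 | tΔX 3.8637 tΔY 1.0353
    t=0.4141 [y] (3,1) — stop
  → r_1 = 0.4141
beam 2: φ=0°, α=330°
  cosα=0.8660 sinα=-0.5000 | (3,2) | tMaxX 0.8429 tMaxY 0.8000 | tΔX 1.1547 tΔY 2.0000
    t=0.8000 [y] (3,1) — stop
  → r_2 = 0.8000
beam 3: φ=45°, α=15°
  cosα=0.9659 sinα=0.2588 | (3,2) | tMaxX 0.7558 tMaxY 2.3182 | tΔX 1.0353 tΔY 3.8637
    t=0.7558 [x] (4,2)
    t=1.7910 [x] (5,2)
    t=2.3182 [y] (5,3)
    t=2.8263 [x] (6,3) — stop
  → r_3 = 2.8263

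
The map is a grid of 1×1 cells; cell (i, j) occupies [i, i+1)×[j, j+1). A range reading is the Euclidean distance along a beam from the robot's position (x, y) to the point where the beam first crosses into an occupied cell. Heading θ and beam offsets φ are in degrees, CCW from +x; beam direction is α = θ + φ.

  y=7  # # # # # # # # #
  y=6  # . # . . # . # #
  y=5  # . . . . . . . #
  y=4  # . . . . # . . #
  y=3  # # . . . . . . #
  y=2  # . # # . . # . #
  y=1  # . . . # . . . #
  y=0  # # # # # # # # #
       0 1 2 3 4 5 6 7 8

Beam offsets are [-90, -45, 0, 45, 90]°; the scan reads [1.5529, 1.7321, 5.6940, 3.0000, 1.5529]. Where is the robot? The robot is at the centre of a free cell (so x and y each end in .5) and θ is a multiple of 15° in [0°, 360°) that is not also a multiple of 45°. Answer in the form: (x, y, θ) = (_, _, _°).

(x, y, θ) = (2.5, 4.5, 345°)

The pose lattice has 33·16 = 528 candidates. Test each by forward raycasting.
  (1.5, 2.5, 30°): beam 1 = 1.7321 ≠ 1.5529 ✗
  (1.5, 2.5, 15°): beam 2 = 0.5774 ≠ 1.7321 ✗
  (3.5, 4.5, 60°): beam 1 = 3.0000 ≠ 1.5529 ✗
  (2.5, 5.5, 210°): beam 1 = 0.5774 ≠ 1.5529 ✗
  (4.5, 5.5, 150°): beam 1 = 1.0000 ≠ 1.5529 ✗
  …
  (2.5, 4.5, 345°): r_1=1.5529, r_2=1.7321, r_3=5.6940, r_4=3.0000, r_5=1.5529 — all match ✓
No second candidate reproduces the full scan.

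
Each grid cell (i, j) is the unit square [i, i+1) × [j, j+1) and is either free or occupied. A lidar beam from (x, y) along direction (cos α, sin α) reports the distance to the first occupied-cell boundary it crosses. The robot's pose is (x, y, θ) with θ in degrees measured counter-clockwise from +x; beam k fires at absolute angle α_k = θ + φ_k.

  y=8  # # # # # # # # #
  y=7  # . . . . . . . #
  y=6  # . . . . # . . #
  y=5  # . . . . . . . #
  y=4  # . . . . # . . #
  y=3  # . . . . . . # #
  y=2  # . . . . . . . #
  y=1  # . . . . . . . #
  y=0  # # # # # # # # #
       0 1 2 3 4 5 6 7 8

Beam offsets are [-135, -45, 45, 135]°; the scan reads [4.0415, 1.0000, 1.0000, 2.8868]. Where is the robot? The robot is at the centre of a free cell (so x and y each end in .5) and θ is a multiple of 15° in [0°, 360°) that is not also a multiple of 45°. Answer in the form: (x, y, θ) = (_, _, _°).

Enumerate (i+0.5, j+0.5, θ) over the 46 free cells and 16 admissible headings. For each, cast all 4 beams and compare to the given ranges.
  (4.5, 3.5, 255°): beam 1 = 5.1962 ≠ 4.0415 ✗
  (2.5, 5.5, 285°): beam 1 = 1.7321 ≠ 4.0415 ✗
  (4.5, 1.5, 240°): beam 1 = 6.7293 ≠ 4.0415 ✗
  (3.5, 4.5, 150°): beam 1 = 1.5529 ≠ 4.0415 ✗
  (3.5, 1.5, 165°): beam 2 = 5.0000 ≠ 1.0000 ✗
  …
  (4.5, 5.5, 345°): r_1=4.0415, r_2=1.0000, r_3=1.0000, r_4=2.8868 — all match ✓
Unique over the lattice → pose = (4.5, 5.5, 345°).

(x, y, θ) = (4.5, 5.5, 345°)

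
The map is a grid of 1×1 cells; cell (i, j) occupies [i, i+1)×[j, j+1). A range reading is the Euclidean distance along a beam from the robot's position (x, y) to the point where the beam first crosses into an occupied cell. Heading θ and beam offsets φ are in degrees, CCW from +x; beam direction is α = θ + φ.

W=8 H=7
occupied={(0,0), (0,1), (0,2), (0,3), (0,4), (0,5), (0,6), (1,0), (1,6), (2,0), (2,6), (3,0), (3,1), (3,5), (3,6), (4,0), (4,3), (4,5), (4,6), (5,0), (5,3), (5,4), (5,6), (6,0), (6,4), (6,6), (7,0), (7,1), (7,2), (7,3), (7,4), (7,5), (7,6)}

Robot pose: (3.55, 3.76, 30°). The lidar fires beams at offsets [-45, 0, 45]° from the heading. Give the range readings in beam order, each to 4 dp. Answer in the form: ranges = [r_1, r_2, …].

ranges = [0.4659, 1.6743, 1.2837]

beam 1: φ=-45°, α=345°
  cosα=0.9659 sinα=-0.2588 | (3,3) | tMaxX 0.4659 tMaxY 2.9364 | tΔX 1.0353 tΔY 3.8637
    t=0.4659 [x] (4,3) — stop
  → r_1 = 0.4659
beam 2: φ=0°, α=30°
  cosα=0.8660 sinα=0.5000 | (3,3) | tMaxX 0.5196 tMaxY 0.4800 | tΔX 1.1547 tΔY 2.0000
    t=0.4800 [y] (3,4)
    t=0.5196 [x] (4,4)
    t=1.6743 [x] (5,4) — stop
  → r_2 = 1.6743
beam 3: φ=45°, α=75°
  cosα=0.2588 sinα=0.9659 | (3,3) | tMaxX 1.7387 tMaxY 0.2485 | tΔX 3.8637 tΔY 1.0353
    t=0.2485 [y] (3,4)
    t=1.2837 [y] (3,5) — stop
  → r_3 = 1.2837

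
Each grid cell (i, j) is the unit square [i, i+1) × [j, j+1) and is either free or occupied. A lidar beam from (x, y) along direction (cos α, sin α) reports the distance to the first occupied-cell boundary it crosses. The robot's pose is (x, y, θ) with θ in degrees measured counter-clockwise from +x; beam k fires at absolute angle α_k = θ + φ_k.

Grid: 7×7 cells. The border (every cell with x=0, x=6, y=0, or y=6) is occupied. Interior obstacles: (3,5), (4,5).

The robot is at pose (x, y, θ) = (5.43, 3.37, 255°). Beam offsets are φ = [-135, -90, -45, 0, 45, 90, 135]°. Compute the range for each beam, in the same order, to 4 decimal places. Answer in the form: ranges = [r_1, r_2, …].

beam 1: φ=-135°, α=120°
  cosα=-0.5000 sinα=0.8660 | (5,3) | tMaxX 0.8600 tMaxY 0.7275 | tΔX 2.0000 tΔY 1.1547
    t=0.7275 [y] (5,4)
    t=0.8600 [x] (4,4)
    t=1.8822 [y] (4,5) — stop
  → r_1 = 1.8822
beam 2: φ=-90°, α=165°
  cosα=-0.9659 sinα=0.2588 | (5,3) | tMaxX 0.4452 tMaxY 2.4341 | tΔX 1.0353 tΔY 3.8637
    t=0.4452 [x] (4,3)
    t=1.4804 [x] (3,3)
    t=2.4341 [y] (3,4)
    t=2.5157 [x] (2,4)
    t=3.5510 [x] (1,4)
    t=4.5863 [x] (0,4) — stop
  → r_2 = 4.5863
beam 3: φ=-45°, α=210°
  cosα=-0.8660 sinα=-0.5000 | (5,3) | tMaxX 0.4965 tMaxY 0.7400 | tΔX 1.1547 tΔY 2.0000
    t=0.4965 [x] (4,3)
    t=0.7400 [y] (4,2)
    t=1.6512 [x] (3,2)
    t=2.7400 [y] (3,1)
    t=2.8059 [x] (2,1)
    t=3.9606 [x] (1,1)
    t=4.7400 [y] (1,0) — stop
  → r_3 = 4.7400
beam 4: φ=0°, α=255°
  cosα=-0.2588 sinα=-0.9659 | (5,3) | tMaxX 1.6614 tMaxY 0.3831 | tΔX 3.8637 tΔY 1.0353
    t=0.3831 [y] (5,2)
    t=1.4183 [y] (5,1)
    t=1.6614 [x] (4,1)
    t=2.4536 [y] (4,0) — stop
  → r_4 = 2.4536
beam 5: φ=45°, α=300°
  cosα=0.5000 sinα=-0.8660 | (5,3) | tMaxX 1.1400 tMaxY 0.4272 | tΔX 2.0000 tΔY 1.1547
    t=0.4272 [y] (5,2)
    t=1.1400 [x] (6,2) — stop
  → r_5 = 1.1400
beam 6: φ=90°, α=345°
  cosα=0.9659 sinα=-0.2588 | (5,3) | tMaxX 0.5901 tMaxY 1.4296 | tΔX 1.0353 tΔY 3.8637
    t=0.5901 [x] (6,3) — stop
  → r_6 = 0.5901
beam 7: φ=135°, α=30°
  cosα=0.8660 sinα=0.5000 | (5,3) | tMaxX 0.6582 tMaxY 1.2600 | tΔX 1.1547 tΔY 2.0000
    t=0.6582 [x] (6,3) — stop
  → r_7 = 0.6582

ranges = [1.8822, 4.5863, 4.7400, 2.4536, 1.1400, 0.5901, 0.6582]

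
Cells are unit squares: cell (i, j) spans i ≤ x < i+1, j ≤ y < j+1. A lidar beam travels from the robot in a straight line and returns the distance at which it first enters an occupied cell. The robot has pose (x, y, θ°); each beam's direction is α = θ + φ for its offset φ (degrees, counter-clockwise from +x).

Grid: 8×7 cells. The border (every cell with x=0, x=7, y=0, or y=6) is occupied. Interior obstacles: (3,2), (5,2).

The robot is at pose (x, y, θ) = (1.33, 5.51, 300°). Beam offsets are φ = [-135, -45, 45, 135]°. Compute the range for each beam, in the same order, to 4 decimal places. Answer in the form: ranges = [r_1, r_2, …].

beam 1: φ=-135°, α=165°
  d=(-0.9659,0.2588)  start (1,5)  tX=0.3416 tY=1.8932  stride 1/|dx|=1.0353 1/|dy|=3.8637
    cross x-line → (0,5), t=0.3416 (wall)
  → r_1 = 0.3416
beam 2: φ=-45°, α=255°
  d=(-0.2588,-0.9659)  start (1,5)  tX=1.2750 tY=0.5280  stride 1/|dx|=3.8637 1/|dy|=1.0353
    cross y-line → (1,4), t=0.5280
    cross x-line → (0,4), t=1.2750 (wall)
  → r_2 = 1.2750
beam 3: φ=45°, α=345°
  d=(0.9659,-0.2588)  start (1,5)  tX=0.6936 tY=1.9705  stride 1/|dx|=1.0353 1/|dy|=3.8637
    cross x-line → (2,5), t=0.6936
    cross x-line → (3,5), t=1.7289
    cross y-line → (3,4), t=1.9705
    cross x-line → (4,4), t=2.7642
    cross x-line → (5,4), t=3.7995
    cross x-line → (6,4), t=4.8347
    cross y-line → (6,3), t=5.8342
    cross x-line → (7,3), t=5.8700 (wall)
  → r_3 = 5.8700
beam 4: φ=135°, α=75°
  d=(0.2588,0.9659)  start (1,5)  tX=2.5887 tY=0.5073  stride 1/|dx|=3.8637 1/|dy|=1.0353
    cross y-line → (1,6), t=0.5073 (wall)
  → r_4 = 0.5073

ranges = [0.3416, 1.2750, 5.8700, 0.5073]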